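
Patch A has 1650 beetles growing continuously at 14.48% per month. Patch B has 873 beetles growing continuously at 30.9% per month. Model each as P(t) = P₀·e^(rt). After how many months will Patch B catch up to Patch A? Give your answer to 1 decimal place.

1650·e^(0.1448t) = 873·e^(0.309t)
1650/873 = e^((0.309 − 0.1448)t) → ln(1.89003) = 0.1642·t
t = 0.6366 / 0.1642

t ≈ 3.9 months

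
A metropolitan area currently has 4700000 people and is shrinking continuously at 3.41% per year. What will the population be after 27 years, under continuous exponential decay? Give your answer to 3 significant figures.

≈ 1,870,000 people

P(27) = 4700000 · e^(-0.0341·27) = 4700000 · e^(-0.9207)
= 4700000 · 0.39824 ≈ 1871728.82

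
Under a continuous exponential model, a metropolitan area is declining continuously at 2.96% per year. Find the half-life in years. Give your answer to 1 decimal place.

half-life = ln(2) / |r| = 0.69315 / 0.0296

half-life ≈ 23.4 years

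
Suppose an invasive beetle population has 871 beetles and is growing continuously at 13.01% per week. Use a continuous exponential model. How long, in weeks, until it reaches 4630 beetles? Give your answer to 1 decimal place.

t ≈ 12.8 weeks

4630 = 871 · e^(0.1301·t)
t = ln(4630/871) / 0.1301 = ln(5.31573) / 0.1301 = 1.67067 / 0.1301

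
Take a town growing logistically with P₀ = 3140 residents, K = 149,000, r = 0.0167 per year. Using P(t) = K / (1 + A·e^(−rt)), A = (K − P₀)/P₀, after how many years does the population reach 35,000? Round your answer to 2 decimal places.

t ≈ 159.14 years

A = (149000 − 3140)/3140 = 46.45223
35000 = 149000/(1 + 46.45223·e^(−0.0167t)) → 1 + 46.45223·e^(−0.0167t) = 4.25714
e^(−0.0167t) = 0.070118 → t = ln(14.26165)/0.0167 = 2.65757/0.0167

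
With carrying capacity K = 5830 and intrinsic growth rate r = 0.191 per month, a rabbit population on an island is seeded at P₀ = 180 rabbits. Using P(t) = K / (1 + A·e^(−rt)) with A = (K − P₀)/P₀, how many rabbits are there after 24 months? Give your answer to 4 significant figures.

A = (5830 − 180)/180 = 31.38889
P(24) = 5830 / (1 + 31.38889·e^(−0.191·24)) = 5830 / (1 + 31.38889·0.010214)
= 5830 / 1.3206 ≈ 4414.64

≈ 4,415 rabbits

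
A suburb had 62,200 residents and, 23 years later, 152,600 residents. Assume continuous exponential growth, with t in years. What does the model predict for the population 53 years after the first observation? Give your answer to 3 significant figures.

≈ 492,000 residents

r = ln(152600/62200) / 23 ≈ 0.03902 per year
P(53) = 62200 · e^(0.03902·53) = 62200 · 7.90956 ≈ 491974.46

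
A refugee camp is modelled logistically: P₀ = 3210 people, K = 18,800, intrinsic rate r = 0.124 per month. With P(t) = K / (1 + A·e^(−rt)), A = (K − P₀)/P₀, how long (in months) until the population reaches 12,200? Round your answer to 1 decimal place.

A = (18800 − 3210)/3210 = 4.8567
12200 = 18800/(1 + 4.8567·e^(−0.124t)) → 1 + 4.8567·e^(−0.124t) = 1.54098
e^(−0.124t) = 0.111389 → t = ln(8.97753)/0.124 = 2.19473/0.124

t ≈ 17.7 months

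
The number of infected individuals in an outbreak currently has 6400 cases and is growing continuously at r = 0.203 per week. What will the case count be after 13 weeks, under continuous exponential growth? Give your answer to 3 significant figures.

P(13) = 6400 · e^(0.203·13) = 6400 · e^(2.639)
= 6400 · 13.9992 ≈ 89594.86

≈ 89,600 cases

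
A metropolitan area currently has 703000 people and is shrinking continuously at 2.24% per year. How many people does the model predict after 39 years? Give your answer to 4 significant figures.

P(39) = 703000 · e^(-0.0224·39) = 703000 · e^(-0.8736)
= 703000 · 0.41745 ≈ 293464.56

≈ 293,500 people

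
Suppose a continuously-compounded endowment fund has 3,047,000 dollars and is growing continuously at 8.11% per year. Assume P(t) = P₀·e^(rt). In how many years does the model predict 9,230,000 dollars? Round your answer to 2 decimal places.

9230000 = 3047000 · e^(0.0811·t)
t = ln(9230000/3047000) / 0.0811 = ln(3.02921) / 0.0811 = 1.1083 / 0.0811

t ≈ 13.67 years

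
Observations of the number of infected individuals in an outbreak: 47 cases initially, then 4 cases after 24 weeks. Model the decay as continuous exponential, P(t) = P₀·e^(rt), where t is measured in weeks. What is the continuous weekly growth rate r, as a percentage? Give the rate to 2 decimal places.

r ≈ -10.27% per week

4 = 47 · e^(r·24)
e^(24r) = 4/47 = 0.08511
r = ln(0.08511) / 24 = -2.46385 / 24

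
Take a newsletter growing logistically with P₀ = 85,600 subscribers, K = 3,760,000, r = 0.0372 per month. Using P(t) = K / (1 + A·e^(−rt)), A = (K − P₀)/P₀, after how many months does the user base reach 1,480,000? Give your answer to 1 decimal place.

A = (3760000 − 85600)/85600 = 42.92523
1480000 = 3760000/(1 + 42.92523·e^(−0.0372t)) → 1 + 42.92523·e^(−0.0372t) = 2.54054
e^(−0.0372t) = 0.035889 → t = ln(27.86375)/0.0372 = 3.32733/0.0372

t ≈ 89.4 months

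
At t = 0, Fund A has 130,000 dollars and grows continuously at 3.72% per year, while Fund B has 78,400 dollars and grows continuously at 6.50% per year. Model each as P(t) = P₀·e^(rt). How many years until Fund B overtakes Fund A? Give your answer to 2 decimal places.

t ≈ 18.19 years

130000·e^(0.0372t) = 78400·e^(0.065t)
130000/78400 = e^((0.065 − 0.0372)t) → ln(1.65816) = 0.0278·t
t = 0.50571 / 0.0278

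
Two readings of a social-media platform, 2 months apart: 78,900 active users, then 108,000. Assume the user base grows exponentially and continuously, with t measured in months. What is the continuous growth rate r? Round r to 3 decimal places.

108000 = 78900 · e^(r·2)
e^(2r) = 108000/78900 = 1.36882
r = ln(1.36882) / 2 = 0.31395 / 2

r ≈ 0.157 per month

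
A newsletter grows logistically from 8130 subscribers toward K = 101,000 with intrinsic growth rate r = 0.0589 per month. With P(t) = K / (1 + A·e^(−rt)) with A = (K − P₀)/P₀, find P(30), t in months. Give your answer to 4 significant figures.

A = (101000 − 8130)/8130 = 11.42312
P(30) = 101000 / (1 + 11.42312·e^(−0.0589·30)) = 101000 / (1 + 11.42312·0.170845)
= 101000 / 2.95158 ≈ 34218.95

≈ 34,220 subscribers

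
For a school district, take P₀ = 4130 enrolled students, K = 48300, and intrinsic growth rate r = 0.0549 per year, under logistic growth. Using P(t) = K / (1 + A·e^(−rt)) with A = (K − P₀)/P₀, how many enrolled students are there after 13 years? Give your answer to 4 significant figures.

A = (48300 − 4130)/4130 = 10.69492
P(13) = 48300 / (1 + 10.69492·e^(−0.0549·13)) = 48300 / (1 + 10.69492·0.489828)
= 48300 / 6.23867 ≈ 7742.03

≈ 7,742 enrolled students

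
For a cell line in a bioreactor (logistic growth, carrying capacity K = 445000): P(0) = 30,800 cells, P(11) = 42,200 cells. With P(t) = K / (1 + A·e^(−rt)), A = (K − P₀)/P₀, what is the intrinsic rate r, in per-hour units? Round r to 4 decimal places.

r ≈ 0.0312 per hour

A = (445000 − 30800)/30800 = 13.44805
42200 = 445000/(1 + 13.44805·e^(−r·11)) → e^(−11r) = (10.54502 − 1)/13.44805 = 0.70977
r = −ln(0.70977)/11 = 0.34281/11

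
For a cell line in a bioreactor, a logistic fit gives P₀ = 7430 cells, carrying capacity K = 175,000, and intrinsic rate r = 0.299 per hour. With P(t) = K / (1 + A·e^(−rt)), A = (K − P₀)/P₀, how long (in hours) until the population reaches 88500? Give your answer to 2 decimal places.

t ≈ 10.50 hours

A = (175000 − 7430)/7430 = 22.55316
88500 = 175000/(1 + 22.55316·e^(−0.299t)) → 1 + 22.55316·e^(−0.299t) = 1.9774
e^(−0.299t) = 0.043338 → t = ln(23.07462)/0.299 = 3.13873/0.299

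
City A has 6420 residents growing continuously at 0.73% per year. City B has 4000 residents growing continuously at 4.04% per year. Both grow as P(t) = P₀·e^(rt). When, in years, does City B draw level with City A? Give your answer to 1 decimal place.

t ≈ 14.3 years

6420·e^(0.0073t) = 4000·e^(0.0404t)
6420/4000 = e^((0.0404 − 0.0073)t) → ln(1.605) = 0.0331·t
t = 0.47312 / 0.0331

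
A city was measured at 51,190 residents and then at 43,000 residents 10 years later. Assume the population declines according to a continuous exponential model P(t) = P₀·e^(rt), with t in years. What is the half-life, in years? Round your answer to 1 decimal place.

r = ln(43000/51190) / 10 = ln(0.84001) / 10 ≈ -0.017434 per year
half-life = ln 2 / |r| = 0.69315 / 0.017434

half-life ≈ 39.8 years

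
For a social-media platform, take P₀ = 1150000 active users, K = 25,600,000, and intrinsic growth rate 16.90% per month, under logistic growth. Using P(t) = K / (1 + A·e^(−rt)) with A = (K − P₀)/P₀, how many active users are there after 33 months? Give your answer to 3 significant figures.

≈ 23,700,000 active users

A = (25600000 − 1150000)/1150000 = 21.26087
P(33) = 25600000 / (1 + 21.26087·e^(−0.169·33)) = 25600000 / (1 + 21.26087·0.003784)
= 25600000 / 1.08045 ≈ 23693853.01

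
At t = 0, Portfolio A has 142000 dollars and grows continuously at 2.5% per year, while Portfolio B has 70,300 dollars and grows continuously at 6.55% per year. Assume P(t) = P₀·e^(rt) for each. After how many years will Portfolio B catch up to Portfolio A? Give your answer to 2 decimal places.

142000·e^(0.025t) = 70300·e^(0.0655t)
142000/70300 = e^((0.0655 − 0.025)t) → ln(2.01991) = 0.0405·t
t = 0.70306 / 0.0405

t ≈ 17.36 years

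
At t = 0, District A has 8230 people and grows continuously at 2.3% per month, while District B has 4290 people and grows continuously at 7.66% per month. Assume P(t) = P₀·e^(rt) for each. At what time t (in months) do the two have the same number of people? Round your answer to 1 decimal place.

t ≈ 12.2 months

8230·e^(0.023t) = 4290·e^(0.0766t)
8230/4290 = e^((0.0766 − 0.023)t) → ln(1.91841) = 0.0536·t
t = 0.6515 / 0.0536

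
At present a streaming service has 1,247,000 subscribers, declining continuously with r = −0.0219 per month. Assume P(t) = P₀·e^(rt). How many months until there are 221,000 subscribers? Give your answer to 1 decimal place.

t ≈ 79.0 months

221000 = 1247000 · e^(-0.0219·t)
t = ln(221000/1247000) / -0.0219 = ln(0.17723) / -0.0219 = -1.73033 / -0.0219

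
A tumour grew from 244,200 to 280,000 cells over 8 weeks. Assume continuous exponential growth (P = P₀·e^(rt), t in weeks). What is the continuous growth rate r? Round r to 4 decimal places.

280000 = 244200 · e^(r·8)
e^(8r) = 280000/244200 = 1.1466
r = ln(1.1466) / 8 = 0.1368 / 8

r ≈ 0.0171 per week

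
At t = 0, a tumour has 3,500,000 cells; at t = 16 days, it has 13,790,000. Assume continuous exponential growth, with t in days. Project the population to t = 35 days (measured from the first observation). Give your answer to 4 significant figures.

r = ln(13790000/3500000) / 16 ≈ 0.085699 per day
P(35) = 3500000 · e^(0.085699·35) = 3500000 · 20.07465 ≈ 70261275.5

≈ 70,260,000 cells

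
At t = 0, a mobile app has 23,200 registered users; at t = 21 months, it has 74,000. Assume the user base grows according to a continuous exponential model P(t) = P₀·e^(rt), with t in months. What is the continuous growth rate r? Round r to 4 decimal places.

r ≈ 0.0552 per month

74000 = 23200 · e^(r·21)
e^(21r) = 74000/23200 = 3.18966
r = ln(3.18966) / 21 = 1.15991 / 21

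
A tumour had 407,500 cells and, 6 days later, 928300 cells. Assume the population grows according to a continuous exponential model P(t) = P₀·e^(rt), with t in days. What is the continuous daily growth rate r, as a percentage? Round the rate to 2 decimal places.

r ≈ 13.72% per day

928300 = 407500 · e^(r·6)
e^(6r) = 928300/407500 = 2.27804
r = ln(2.27804) / 6 = 0.82331 / 6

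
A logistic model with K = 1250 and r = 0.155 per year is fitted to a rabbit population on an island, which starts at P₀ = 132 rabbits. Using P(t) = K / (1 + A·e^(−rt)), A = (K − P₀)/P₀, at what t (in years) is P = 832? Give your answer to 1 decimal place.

A = (1250 − 132)/132 = 8.4697
832 = 1250/(1 + 8.4697·e^(−0.155t)) → 1 + 8.4697·e^(−0.155t) = 1.5024
e^(−0.155t) = 0.059318 → t = ln(16.85834)/0.155 = 2.82485/0.155

t ≈ 18.2 years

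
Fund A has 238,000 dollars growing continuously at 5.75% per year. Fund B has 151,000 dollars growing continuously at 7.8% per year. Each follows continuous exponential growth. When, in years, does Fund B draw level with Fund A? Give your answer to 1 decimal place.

238000·e^(0.0575t) = 151000·e^(0.078t)
238000/151000 = e^((0.078 − 0.0575)t) → ln(1.57616) = 0.0205·t
t = 0.45499 / 0.0205

t ≈ 22.2 years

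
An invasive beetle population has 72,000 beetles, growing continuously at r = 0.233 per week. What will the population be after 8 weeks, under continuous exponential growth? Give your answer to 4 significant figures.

≈ 464,400 beetles

P(8) = 72000 · e^(0.233·8) = 72000 · e^(1.864)
= 72000 · 6.44948 ≈ 464362.79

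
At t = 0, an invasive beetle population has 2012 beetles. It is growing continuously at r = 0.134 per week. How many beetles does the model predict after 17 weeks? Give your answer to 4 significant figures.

P(17) = 2012 · e^(0.134·17) = 2012 · e^(2.278)
= 2012 · 9.75715 ≈ 19631.38

≈ 19,630 beetles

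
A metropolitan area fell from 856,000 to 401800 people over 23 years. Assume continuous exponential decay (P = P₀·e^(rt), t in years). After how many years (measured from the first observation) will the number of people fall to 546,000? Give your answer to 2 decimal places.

t ≈ 13.67 years

r = ln(401800/856000) / 23 ≈ -0.032883 per year
t = ln(546000/856000) / r = -0.44965 / -0.032883 ≈ 13.674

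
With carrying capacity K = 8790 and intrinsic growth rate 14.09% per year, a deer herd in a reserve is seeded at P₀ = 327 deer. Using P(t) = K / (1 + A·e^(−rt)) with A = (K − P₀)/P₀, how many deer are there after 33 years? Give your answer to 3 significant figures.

A = (8790 − 327)/327 = 25.88073
P(33) = 8790 / (1 + 25.88073·e^(−0.1409·33)) = 8790 / (1 + 25.88073·0.009564)
= 8790 / 1.24754 ≈ 7045.89

≈ 7,050 deer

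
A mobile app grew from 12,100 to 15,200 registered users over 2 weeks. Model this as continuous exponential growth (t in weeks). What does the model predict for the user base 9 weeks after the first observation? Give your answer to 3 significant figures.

r = ln(15200/12100) / 2 ≈ 0.114045 per week
P(9) = 12100 · e^(0.114045·9) = 12100 · 2.79101 ≈ 33771.27

≈ 33,800 registered users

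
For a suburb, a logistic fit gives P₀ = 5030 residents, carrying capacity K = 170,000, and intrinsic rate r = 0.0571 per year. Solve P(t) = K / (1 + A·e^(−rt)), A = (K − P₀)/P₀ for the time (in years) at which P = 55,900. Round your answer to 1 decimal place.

t ≈ 48.6 years

A = (170000 − 5030)/5030 = 32.79722
55900 = 170000/(1 + 32.79722·e^(−0.0571t)) → 1 + 32.79722·e^(−0.0571t) = 3.04114
e^(−0.0571t) = 0.062235 → t = ln(16.06805)/0.0571 = 2.77683/0.0571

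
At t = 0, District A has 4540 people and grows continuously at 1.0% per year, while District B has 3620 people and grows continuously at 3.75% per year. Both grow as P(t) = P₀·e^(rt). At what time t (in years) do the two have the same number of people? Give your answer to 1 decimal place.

t ≈ 8.2 years

4540·e^(0.01t) = 3620·e^(0.0375t)
4540/3620 = e^((0.0375 − 0.01)t) → ln(1.25414) = 0.0275·t
t = 0.22645 / 0.0275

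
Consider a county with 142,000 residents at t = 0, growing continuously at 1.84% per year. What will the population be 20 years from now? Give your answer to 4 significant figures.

≈ 205,200 residents

P(20) = 142000 · e^(0.0184·20) = 142000 · e^(0.368)
= 142000 · 1.44484 ≈ 205167.57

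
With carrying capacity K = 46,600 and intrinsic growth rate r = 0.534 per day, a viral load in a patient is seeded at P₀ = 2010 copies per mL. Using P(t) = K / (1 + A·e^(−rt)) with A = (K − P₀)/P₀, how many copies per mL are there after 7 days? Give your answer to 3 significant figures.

A = (46600 − 2010)/2010 = 22.18408
P(7) = 46600 / (1 + 22.18408·e^(−0.534·7)) = 46600 / (1 + 22.18408·0.023802)
= 46600 / 1.52802 ≈ 30497.03

≈ 30,500 copies per mL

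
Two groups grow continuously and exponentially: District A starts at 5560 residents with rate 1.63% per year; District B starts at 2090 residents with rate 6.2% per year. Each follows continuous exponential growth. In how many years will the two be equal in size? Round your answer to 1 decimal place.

t ≈ 21.4 years

5560·e^(0.0163t) = 2090·e^(0.062t)
5560/2090 = e^((0.062 − 0.0163)t) → ln(2.66029) = 0.0457·t
t = 0.97843 / 0.0457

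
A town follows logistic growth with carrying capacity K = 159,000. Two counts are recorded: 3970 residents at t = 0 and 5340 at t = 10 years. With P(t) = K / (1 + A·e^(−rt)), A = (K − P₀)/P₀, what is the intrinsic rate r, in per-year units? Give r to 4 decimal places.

r ≈ 0.0305 per year

A = (159000 − 3970)/3970 = 39.05038
5340 = 159000/(1 + 39.05038·e^(−r·10)) → e^(−10r) = (29.77528 − 1)/39.05038 = 0.736876
r = −ln(0.736876)/10 = 0.30534/10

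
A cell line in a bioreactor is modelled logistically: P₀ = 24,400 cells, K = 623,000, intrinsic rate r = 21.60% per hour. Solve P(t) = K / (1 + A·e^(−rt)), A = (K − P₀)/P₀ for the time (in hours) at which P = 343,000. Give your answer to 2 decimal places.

t ≈ 15.75 hours

A = (623000 − 24400)/24400 = 24.53279
343000 = 623000/(1 + 24.53279·e^(−0.216t)) → 1 + 24.53279·e^(−0.216t) = 1.81633
e^(−0.216t) = 0.033275 → t = ln(30.05266)/0.216 = 3.40295/0.216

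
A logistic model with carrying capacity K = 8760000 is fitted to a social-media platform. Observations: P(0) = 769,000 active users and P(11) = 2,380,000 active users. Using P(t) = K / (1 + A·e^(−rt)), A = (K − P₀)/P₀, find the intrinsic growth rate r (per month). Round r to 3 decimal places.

A = (8760000 − 769000)/769000 = 10.39142
2380000 = 8760000/(1 + 10.39142·e^(−r·11)) → e^(−11r) = (3.68067 − 1)/10.39142 = 0.25797
r = −ln(0.25797)/11 = 1.35491/11

r ≈ 0.123 per month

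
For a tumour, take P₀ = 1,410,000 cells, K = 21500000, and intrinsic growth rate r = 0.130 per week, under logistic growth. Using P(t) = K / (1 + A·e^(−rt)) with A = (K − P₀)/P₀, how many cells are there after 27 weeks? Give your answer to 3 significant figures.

A = (21500000 − 1410000)/1410000 = 14.24823
P(27) = 21500000 / (1 + 14.24823·e^(−0.13·27)) = 21500000 / (1 + 14.24823·0.029897)
= 21500000 / 1.42598 ≈ 15077371.23

≈ 15,100,000 cells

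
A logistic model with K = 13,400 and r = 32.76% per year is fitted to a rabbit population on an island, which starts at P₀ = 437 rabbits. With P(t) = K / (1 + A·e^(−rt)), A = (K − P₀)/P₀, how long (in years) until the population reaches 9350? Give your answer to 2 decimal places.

A = (13400 − 437)/437 = 29.66362
9350 = 13400/(1 + 29.66362·e^(−0.3276t)) → 1 + 29.66362·e^(−0.3276t) = 1.43316
e^(−0.3276t) = 0.014602 → t = ln(68.48267)/0.3276 = 4.22658/0.3276

t ≈ 12.90 years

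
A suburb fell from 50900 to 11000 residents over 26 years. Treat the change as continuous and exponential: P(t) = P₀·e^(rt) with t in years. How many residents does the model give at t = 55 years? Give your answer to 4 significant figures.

≈ 1,992 residents

r = ln(11000/50900) / 26 ≈ -0.058922 per year
P(55) = 50900 · e^(-0.058922·55) = 50900 · 0.03914 ≈ 1992.05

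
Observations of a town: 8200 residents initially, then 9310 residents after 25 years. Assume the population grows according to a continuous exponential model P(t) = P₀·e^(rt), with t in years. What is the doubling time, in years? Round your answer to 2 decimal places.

doubling time ≈ 136.49 years

r = ln(9310/8200) / 25 = ln(1.13537) / 25 ≈ 0.005078 per year
doubling time = ln 2 / |r| = 0.69315 / 0.005078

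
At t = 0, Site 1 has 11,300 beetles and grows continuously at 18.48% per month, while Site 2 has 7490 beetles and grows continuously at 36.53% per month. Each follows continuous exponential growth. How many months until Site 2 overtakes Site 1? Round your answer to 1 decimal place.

t ≈ 2.3 months

11300·e^(0.1848t) = 7490·e^(0.3653t)
11300/7490 = e^((0.3653 − 0.1848)t) → ln(1.50868) = 0.1805·t
t = 0.41123 / 0.1805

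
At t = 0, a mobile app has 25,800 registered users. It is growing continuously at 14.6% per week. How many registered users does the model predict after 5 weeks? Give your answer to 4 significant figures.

P(5) = 25800 · e^(0.146·5) = 25800 · e^(0.73)
= 25800 · 2.07508 ≈ 53537.08

≈ 53,540 registered users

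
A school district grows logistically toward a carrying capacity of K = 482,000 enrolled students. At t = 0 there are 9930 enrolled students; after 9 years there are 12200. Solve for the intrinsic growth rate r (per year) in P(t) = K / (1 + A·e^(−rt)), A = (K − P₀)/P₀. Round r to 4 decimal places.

r ≈ 0.0234 per year

A = (482000 − 9930)/9930 = 47.53978
12200 = 482000/(1 + 47.53978·e^(−r·9)) → e^(−9r) = (39.5082 − 1)/47.53978 = 0.810021
r = −ln(0.810021)/9 = 0.2107/9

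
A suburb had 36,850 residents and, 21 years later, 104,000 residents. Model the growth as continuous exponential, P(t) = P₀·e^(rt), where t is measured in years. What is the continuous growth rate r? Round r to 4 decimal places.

r ≈ 0.0494 per year

104000 = 36850 · e^(r·21)
e^(21r) = 104000/36850 = 2.82225
r = ln(2.82225) / 21 = 1.03754 / 21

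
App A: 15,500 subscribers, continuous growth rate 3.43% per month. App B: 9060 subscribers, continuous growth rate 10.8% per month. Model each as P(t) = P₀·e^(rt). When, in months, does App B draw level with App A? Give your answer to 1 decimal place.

15500·e^(0.0343t) = 9060·e^(0.108t)
15500/9060 = e^((0.108 − 0.0343)t) → ln(1.71082) = 0.0737·t
t = 0.53697 / 0.0737

t ≈ 7.3 months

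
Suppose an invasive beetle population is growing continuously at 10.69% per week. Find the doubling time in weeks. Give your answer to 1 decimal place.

doubling time ≈ 6.5 weeks

doubling time = ln(2) / |r| = 0.69315 / 0.1069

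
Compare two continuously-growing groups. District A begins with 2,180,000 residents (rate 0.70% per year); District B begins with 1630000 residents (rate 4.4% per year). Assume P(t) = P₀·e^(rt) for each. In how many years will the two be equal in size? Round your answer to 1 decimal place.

t ≈ 7.9 years

2180000·e^(0.007t) = 1630000·e^(0.044t)
2180000/1630000 = e^((0.044 − 0.007)t) → ln(1.33742) = 0.037·t
t = 0.29074 / 0.037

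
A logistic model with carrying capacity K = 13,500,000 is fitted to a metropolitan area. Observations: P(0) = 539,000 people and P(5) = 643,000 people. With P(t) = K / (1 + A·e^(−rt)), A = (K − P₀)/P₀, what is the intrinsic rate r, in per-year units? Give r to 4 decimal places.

r ≈ 0.0369 per year

A = (13500000 − 539000)/539000 = 24.04638
643000 = 13500000/(1 + 24.04638·e^(−r·5)) → e^(−5r) = (20.99533 − 1)/24.04638 = 0.831532
r = −ln(0.831532)/5 = 0.18449/5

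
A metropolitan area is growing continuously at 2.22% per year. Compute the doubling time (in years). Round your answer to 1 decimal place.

doubling time = ln(2) / |r| = 0.69315 / 0.0222

doubling time ≈ 31.2 years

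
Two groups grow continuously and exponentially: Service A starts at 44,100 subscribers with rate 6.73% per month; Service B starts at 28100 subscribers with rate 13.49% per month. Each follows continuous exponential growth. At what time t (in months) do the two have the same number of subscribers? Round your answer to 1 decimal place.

t ≈ 6.7 months

44100·e^(0.0673t) = 28100·e^(0.1349t)
44100/28100 = e^((0.1349 − 0.0673)t) → ln(1.5694) = 0.0676·t
t = 0.45069 / 0.0676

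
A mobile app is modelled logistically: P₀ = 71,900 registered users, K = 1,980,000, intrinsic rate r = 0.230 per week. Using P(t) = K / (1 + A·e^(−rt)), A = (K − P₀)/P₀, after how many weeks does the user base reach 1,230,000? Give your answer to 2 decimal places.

t ≈ 16.41 weeks

A = (1980000 − 71900)/71900 = 26.53825
1230000 = 1980000/(1 + 26.53825·e^(−0.23t)) → 1 + 26.53825·e^(−0.23t) = 1.60976
e^(−0.23t) = 0.022977 → t = ln(43.52273)/0.23 = 3.77328/0.23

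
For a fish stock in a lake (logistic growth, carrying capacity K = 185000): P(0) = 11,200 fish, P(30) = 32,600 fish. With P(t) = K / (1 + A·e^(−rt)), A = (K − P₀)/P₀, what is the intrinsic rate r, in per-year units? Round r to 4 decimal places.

r ≈ 0.0400 per year

A = (185000 − 11200)/11200 = 15.51786
32600 = 185000/(1 + 15.51786·e^(−r·30)) → e^(−30r) = (5.67485 − 1)/15.51786 = 0.301256
r = −ln(0.301256)/30 = 1.1998/30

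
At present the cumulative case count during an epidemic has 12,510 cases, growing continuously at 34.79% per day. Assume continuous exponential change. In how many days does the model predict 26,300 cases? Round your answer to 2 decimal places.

26300 = 12510 · e^(0.3479·t)
t = ln(26300/12510) / 0.3479 = ln(2.10232) / 0.3479 = 0.74304 / 0.3479

t ≈ 2.14 days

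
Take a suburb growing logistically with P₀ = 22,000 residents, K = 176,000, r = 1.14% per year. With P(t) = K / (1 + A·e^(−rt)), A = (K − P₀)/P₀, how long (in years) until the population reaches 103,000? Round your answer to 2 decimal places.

A = (176000 − 22000)/22000 = 7
103000 = 176000/(1 + 7·e^(−0.0114t)) → 1 + 7·e^(−0.0114t) = 1.70874
e^(−0.0114t) = 0.101248 → t = ln(9.87671)/0.0114 = 2.29018/0.0114

t ≈ 200.89 years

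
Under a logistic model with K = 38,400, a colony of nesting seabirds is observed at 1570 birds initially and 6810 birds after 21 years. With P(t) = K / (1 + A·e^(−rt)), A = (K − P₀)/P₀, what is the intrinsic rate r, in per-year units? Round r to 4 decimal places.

A = (38400 − 1570)/1570 = 23.4586
6810 = 38400/(1 + 23.4586·e^(−r·21)) → e^(−21r) = (5.63877 − 1)/23.4586 = 0.197743
r = −ln(0.197743)/21 = 1.62079/21

r ≈ 0.0772 per year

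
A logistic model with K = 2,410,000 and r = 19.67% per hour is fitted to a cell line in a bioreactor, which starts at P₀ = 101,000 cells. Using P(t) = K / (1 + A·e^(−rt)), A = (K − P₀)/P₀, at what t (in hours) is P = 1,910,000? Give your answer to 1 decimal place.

t ≈ 22.7 hours

A = (2410000 − 101000)/101000 = 22.86139
1910000 = 2410000/(1 + 22.86139·e^(−0.1967t)) → 1 + 22.86139·e^(−0.1967t) = 1.26178
e^(−0.1967t) = 0.011451 → t = ln(87.3305)/0.1967 = 4.4697/0.1967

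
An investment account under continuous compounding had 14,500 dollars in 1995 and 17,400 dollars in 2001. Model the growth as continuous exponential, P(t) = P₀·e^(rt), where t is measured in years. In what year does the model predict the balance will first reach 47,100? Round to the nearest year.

r = ln(17400/14500) / 6 = 0.18232/6 ≈ 0.030387 per year
t = ln(47100/14500) / r = 1.17812/0.030387 ≈ 38.77 years after 1995

year 2034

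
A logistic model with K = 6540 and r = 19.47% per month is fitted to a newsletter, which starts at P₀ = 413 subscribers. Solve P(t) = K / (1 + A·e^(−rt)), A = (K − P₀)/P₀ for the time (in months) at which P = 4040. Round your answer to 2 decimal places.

A = (6540 − 413)/413 = 14.83535
4040 = 6540/(1 + 14.83535·e^(−0.1947t)) → 1 + 14.83535·e^(−0.1947t) = 1.61881
e^(−0.1947t) = 0.041712 → t = ln(23.97393)/0.1947 = 3.17697/0.1947

t ≈ 16.32 months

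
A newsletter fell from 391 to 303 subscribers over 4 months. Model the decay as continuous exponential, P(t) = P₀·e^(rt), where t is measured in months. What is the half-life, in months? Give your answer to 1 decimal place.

r = ln(303/391) / 4 = ln(0.77494) / 4 ≈ -0.063744 per month
half-life = ln 2 / |r| = 0.69315 / 0.063744

half-life ≈ 10.9 months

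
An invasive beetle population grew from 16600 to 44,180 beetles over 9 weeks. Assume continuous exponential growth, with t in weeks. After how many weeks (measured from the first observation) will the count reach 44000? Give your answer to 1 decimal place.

r = ln(44180/16600) / 9 ≈ 0.108763 per week
t = ln(44000/16600) / r = 0.97479 / 0.108763 ≈ 8.962

t ≈ 9.0 weeks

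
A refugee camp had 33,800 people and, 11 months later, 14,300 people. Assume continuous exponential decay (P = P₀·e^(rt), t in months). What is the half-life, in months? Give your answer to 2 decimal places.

r = ln(14300/33800) / 11 = ln(0.42308) / 11 ≈ -0.0782 per month
half-life = ln 2 / |r| = 0.69315 / 0.0782

half-life ≈ 8.86 months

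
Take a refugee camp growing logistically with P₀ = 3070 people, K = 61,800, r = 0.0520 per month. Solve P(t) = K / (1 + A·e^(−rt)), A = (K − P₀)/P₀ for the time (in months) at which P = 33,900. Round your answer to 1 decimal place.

t ≈ 60.5 months

A = (61800 − 3070)/3070 = 19.13029
33900 = 61800/(1 + 19.13029·e^(−0.052t)) → 1 + 19.13029·e^(−0.052t) = 1.82301
e^(−0.052t) = 0.043021 → t = ln(23.24433)/0.052 = 3.14606/0.052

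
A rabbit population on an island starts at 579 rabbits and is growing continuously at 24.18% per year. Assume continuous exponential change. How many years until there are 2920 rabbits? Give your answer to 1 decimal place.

2920 = 579 · e^(0.2418·t)
t = ln(2920/579) / 0.2418 = ln(5.04318) / 0.2418 = 1.61804 / 0.2418

t ≈ 6.7 years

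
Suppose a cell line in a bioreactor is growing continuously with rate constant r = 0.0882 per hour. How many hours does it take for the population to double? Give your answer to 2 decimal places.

doubling time ≈ 7.86 hours

doubling time = ln(2) / |r| = 0.69315 / 0.0882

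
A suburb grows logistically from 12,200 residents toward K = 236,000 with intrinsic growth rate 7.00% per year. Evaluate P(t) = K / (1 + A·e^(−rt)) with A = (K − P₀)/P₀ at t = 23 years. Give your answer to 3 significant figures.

≈ 50,600 residents

A = (236000 − 12200)/12200 = 18.34426
P(23) = 236000 / (1 + 18.34426·e^(−0.07·23)) = 236000 / (1 + 18.34426·0.199888)
= 236000 / 4.66679 ≈ 50570.08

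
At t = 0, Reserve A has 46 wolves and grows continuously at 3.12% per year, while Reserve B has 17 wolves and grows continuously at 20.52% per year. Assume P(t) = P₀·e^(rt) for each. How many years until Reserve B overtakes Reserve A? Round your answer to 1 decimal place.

t ≈ 5.7 years

46·e^(0.0312t) = 17·e^(0.2052t)
46/17 = e^((0.2052 − 0.0312)t) → ln(2.70588) = 0.174·t
t = 0.99543 / 0.174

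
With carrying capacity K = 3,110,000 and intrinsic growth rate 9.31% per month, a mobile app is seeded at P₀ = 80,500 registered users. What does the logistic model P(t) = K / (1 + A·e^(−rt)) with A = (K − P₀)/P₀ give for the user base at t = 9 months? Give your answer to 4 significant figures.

≈ 180,000 registered users

A = (3110000 − 80500)/80500 = 37.63354
P(9) = 3110000 / (1 + 37.63354·e^(−0.0931·9)) = 3110000 / (1 + 37.63354·0.432618)
= 3110000 / 17.28095 ≈ 179966.96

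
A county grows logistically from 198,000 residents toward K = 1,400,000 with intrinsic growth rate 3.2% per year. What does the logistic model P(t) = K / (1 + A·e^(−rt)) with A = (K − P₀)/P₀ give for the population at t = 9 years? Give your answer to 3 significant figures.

≈ 252,000 residents

A = (1400000 − 198000)/198000 = 6.07071
P(9) = 1400000 / (1 + 6.07071·e^(−0.032·9)) = 1400000 / (1 + 6.07071·0.749762)
= 1400000 / 5.55158 ≈ 252180.32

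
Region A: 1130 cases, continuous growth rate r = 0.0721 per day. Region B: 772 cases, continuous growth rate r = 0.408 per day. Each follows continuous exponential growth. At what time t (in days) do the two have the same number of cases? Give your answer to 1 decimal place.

1130·e^(0.0721t) = 772·e^(0.408t)
1130/772 = e^((0.408 − 0.0721)t) → ln(1.46373) = 0.3359·t
t = 0.38099 / 0.3359

t ≈ 1.1 days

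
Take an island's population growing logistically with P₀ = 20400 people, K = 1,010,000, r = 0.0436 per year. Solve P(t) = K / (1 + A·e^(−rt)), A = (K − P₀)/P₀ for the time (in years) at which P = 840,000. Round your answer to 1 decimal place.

t ≈ 125.7 years

A = (1010000 − 20400)/20400 = 48.5098
840000 = 1010000/(1 + 48.5098·e^(−0.0436t)) → 1 + 48.5098·e^(−0.0436t) = 1.20238
e^(−0.0436t) = 0.004172 → t = ln(239.6955)/0.0436 = 5.47937/0.0436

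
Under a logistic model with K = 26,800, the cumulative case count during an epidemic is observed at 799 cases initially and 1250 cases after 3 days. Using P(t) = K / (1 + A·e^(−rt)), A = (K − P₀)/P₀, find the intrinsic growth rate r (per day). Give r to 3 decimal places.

r ≈ 0.155 per day

A = (26800 − 799)/799 = 32.54193
1250 = 26800/(1 + 32.54193·e^(−r·3)) → e^(−3r) = (21.44 − 1)/32.54193 = 0.628113
r = −ln(0.628113)/3 = 0.46504/3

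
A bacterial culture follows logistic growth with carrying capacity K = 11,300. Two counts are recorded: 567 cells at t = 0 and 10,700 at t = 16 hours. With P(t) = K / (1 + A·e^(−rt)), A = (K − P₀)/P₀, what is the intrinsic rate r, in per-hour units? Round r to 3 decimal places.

A = (11300 − 567)/567 = 18.92945
10700 = 11300/(1 + 18.92945·e^(−r·16)) → e^(−16r) = (1.05607 − 1)/18.92945 = 0.002962
r = −ln(0.002962)/16 = 5.82179/16

r ≈ 0.364 per hour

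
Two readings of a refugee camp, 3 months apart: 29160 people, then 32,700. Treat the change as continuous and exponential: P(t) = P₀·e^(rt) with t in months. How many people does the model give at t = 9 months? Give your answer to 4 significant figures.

≈ 41,120 people

r = ln(32700/29160) / 3 ≈ 0.038192 per month
P(9) = 29160 · e^(0.038192·9) = 29160 · 1.4102 ≈ 41121.43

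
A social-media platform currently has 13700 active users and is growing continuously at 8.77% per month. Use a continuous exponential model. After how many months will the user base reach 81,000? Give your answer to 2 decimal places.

t ≈ 20.26 months

81000 = 13700 · e^(0.0877·t)
t = ln(81000/13700) / 0.0877 = ln(5.91241) / 0.0877 = 1.77705 / 0.0877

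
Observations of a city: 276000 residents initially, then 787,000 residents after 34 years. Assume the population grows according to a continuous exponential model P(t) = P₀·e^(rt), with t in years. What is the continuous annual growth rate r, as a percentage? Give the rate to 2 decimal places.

r ≈ 3.08% per year

787000 = 276000 · e^(r·34)
e^(34r) = 787000/276000 = 2.85145
r = ln(2.85145) / 34 = 1.04783 / 34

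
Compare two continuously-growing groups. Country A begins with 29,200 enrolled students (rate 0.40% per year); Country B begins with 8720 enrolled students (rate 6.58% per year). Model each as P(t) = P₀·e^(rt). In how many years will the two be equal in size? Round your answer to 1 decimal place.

29200·e^(0.004t) = 8720·e^(0.0658t)
29200/8720 = e^((0.0658 − 0.004)t) → ln(3.34862) = 0.0618·t
t = 1.20855 / 0.0618

t ≈ 19.6 years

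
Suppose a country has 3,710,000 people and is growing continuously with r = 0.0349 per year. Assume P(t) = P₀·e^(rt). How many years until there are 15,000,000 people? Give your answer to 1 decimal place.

15000000 = 3710000 · e^(0.0349·t)
t = ln(15000000/3710000) / 0.0349 = ln(4.04313) / 0.0349 = 1.39702 / 0.0349

t ≈ 40.0 years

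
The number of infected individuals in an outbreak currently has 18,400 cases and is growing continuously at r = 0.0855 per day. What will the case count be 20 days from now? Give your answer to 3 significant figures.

P(20) = 18400 · e^(0.0855·20) = 18400 · e^(1.71)
= 18400 · 5.52896 ≈ 101732.89

≈ 102,000 cases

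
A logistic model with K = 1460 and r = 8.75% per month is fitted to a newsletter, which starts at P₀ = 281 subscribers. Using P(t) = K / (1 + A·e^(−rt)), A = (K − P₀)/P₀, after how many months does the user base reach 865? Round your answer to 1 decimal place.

A = (1460 − 281)/281 = 4.19573
865 = 1460/(1 + 4.19573·e^(−0.0875t)) → 1 + 4.19573·e^(−0.0875t) = 1.68786
e^(−0.0875t) = 0.163943 → t = ln(6.09967)/0.0875 = 1.80824/0.0875

t ≈ 20.7 months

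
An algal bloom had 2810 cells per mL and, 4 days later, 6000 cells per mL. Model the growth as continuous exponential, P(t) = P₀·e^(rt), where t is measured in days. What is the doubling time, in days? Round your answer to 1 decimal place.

doubling time ≈ 3.7 days

r = ln(6000/2810) / 4 = ln(2.13523) / 4 ≈ 0.189644 per day
doubling time = ln 2 / |r| = 0.69315 / 0.189644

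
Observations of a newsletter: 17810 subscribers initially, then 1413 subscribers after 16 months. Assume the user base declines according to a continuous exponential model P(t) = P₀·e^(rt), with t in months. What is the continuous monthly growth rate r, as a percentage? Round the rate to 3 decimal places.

r ≈ -15.838% per month

1413 = 17810 · e^(r·16)
e^(16r) = 1413/17810 = 0.07934
r = ln(0.07934) / 16 = -2.53404 / 16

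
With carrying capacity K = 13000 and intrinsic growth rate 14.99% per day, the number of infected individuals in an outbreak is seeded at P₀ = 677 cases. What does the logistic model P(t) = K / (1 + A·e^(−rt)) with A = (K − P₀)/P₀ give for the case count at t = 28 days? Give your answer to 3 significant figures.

A = (13000 − 677)/677 = 18.20236
P(28) = 13000 / (1 + 18.20236·e^(−0.1499·28)) = 13000 / (1 + 18.20236·0.015038)
= 13000 / 1.27372 ≈ 10206.32

≈ 10,200 cases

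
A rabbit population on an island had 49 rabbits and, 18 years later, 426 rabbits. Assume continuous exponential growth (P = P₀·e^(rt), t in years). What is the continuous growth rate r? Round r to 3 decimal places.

r ≈ 0.120 per year

426 = 49 · e^(r·18)
e^(18r) = 426/49 = 8.69388
r = ln(8.69388) / 18 = 2.16262 / 18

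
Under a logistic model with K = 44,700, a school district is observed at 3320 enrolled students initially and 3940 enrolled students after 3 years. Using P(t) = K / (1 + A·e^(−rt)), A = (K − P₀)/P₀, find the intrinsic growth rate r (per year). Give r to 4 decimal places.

A = (44700 − 3320)/3320 = 12.46386
3940 = 44700/(1 + 12.46386·e^(−r·3)) → e^(−3r) = (11.34518 − 1)/12.46386 = 0.830014
r = −ln(0.830014)/3 = 0.18631/3

r ≈ 0.0621 per year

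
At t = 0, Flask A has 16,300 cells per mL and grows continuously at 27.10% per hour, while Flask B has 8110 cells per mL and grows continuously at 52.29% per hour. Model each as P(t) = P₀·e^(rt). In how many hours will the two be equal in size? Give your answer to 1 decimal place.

t ≈ 2.8 hours

16300·e^(0.271t) = 8110·e^(0.5229t)
16300/8110 = e^((0.5229 − 0.271)t) → ln(2.00986) = 0.2519·t
t = 0.69807 / 0.2519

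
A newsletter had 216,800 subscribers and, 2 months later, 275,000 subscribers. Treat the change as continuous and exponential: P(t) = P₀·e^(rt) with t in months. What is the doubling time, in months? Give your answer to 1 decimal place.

doubling time ≈ 5.8 months

r = ln(275000/216800) / 2 = ln(1.26845) / 2 ≈ 0.118898 per month
doubling time = ln 2 / |r| = 0.69315 / 0.118898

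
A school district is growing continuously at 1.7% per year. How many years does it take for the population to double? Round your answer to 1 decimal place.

doubling time = ln(2) / |r| = 0.69315 / 0.017

doubling time ≈ 40.8 years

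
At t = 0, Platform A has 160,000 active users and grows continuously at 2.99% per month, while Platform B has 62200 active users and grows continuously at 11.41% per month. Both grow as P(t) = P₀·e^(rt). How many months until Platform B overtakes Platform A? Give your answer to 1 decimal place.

160000·e^(0.0299t) = 62200·e^(0.1141t)
160000/62200 = e^((0.1141 − 0.0299)t) → ln(2.57235) = 0.0842·t
t = 0.94482 / 0.0842

t ≈ 11.2 months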